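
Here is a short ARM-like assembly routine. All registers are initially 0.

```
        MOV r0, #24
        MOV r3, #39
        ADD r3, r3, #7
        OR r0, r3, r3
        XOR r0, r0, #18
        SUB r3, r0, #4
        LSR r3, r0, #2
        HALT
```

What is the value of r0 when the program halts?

after MOV r0, #24: r0=24
after MOV r3, #39: r3=39
after ADD r3, r3, #7: r3=39+7=46
after OR r0, r3, r3: r0=46|46=46
after XOR r0, r0, #18: r0=46^18=60
after SUB r3, r0, #4: r3=60-4=56
after LSR r3, r0, #2: r3=60>>2=15
halt.

60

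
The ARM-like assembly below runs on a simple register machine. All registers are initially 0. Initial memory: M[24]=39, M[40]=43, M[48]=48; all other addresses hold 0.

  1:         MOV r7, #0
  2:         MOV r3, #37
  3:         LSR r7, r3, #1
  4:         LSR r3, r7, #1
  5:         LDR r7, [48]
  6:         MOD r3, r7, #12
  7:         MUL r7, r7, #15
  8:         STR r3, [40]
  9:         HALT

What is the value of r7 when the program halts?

r7=0
r3=37
r7=37>>1=18
r3=18>>1=9
r7=M[48]=48
r3=48%12=0
r7=48*15=720
STR r3, [40] → M[40]=0
halt.

720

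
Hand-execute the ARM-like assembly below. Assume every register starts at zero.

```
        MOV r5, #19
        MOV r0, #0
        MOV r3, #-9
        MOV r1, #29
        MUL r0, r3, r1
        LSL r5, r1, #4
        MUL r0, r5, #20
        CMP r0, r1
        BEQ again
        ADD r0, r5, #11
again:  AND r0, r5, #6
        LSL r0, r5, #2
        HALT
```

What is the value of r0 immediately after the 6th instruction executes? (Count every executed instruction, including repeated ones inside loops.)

after MOV r5, #19: r5=19
after MOV r0, #0: r0=0
after MOV r3, #-9: r3=-9
after MOV r1, #29: r1=29
after MUL r0, r3, r1: r0=(-9)*29=-261
after LSL r5, r1, #4: r5=29<<4=464
After step 6: r0 = -261.

-261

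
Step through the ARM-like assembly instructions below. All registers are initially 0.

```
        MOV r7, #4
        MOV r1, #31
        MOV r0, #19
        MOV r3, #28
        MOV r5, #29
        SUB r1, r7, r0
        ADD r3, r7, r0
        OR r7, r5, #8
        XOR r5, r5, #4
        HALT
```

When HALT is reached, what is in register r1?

after MOV r7, #4: r7=4
after MOV r1, #31: r1=31
after MOV r0, #19: r0=19
after MOV r3, #28: r3=28
after MOV r5, #29: r5=29
after SUB r1, r7, r0: r1=4-19=-15
after ADD r3, r7, r0: r3=4+19=23
after OR r7, r5, #8: r7=29|8=29
after XOR r5, r5, #4: r5=29^4=25
halt.

-15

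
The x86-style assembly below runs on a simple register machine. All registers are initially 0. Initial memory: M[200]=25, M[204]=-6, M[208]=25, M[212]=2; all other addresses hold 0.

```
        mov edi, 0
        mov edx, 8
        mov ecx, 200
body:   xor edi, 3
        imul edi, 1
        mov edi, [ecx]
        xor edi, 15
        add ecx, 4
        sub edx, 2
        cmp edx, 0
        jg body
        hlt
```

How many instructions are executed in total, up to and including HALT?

36

after mov edi, 0: edi=0
after mov edx, 8: edx=8
after mov ecx, 200: ecx=200
after xor edi, 3: edi=0^3=3
after imul edi, 1: edi=3*1=3
after mov edi, [ecx]: edi=M[200]=25
after xor edi, 15: edi=25^15=22
after add ecx, 4: ecx=200+4=204
after sub edx, 2: edx=8-2=6
cmp edx, 0  (cmp 6,0)
jg body: taken
after xor edi, 3: edi=22^3=21
after imul edi, 1: edi=21*1=21
after mov edi, [ecx]: edi=M[204]=-6
after xor edi, 15: edi=(-6)^15=-11
after add ecx, 4: ecx=204+4=208
after sub edx, 2: edx=6-2=4
cmp edx, 0  (cmp 4,0)
jg body: taken
after xor edi, 3: edi=(-11)^3=-10
after imul edi, 1: edi=(-10)*1=-10
after mov edi, [ecx]: edi=M[208]=25
after xor edi, 15: edi=25^15=22
after add ecx, 4: ecx=208+4=212
after sub edx, 2: edx=4-2=2
cmp edx, 0  (cmp 2,0)
jg body: taken
after xor edi, 3: edi=22^3=21
after imul edi, 1: edi=21*1=21
after mov edi, [ecx]: edi=M[212]=2
after xor edi, 15: edi=2^15=13
after add ecx, 4: ecx=212+4=216
after sub edx, 2: edx=2-2=0
cmp edx, 0  (cmp 0,0)
jg body: not taken
halt.
Total executed instructions: 36.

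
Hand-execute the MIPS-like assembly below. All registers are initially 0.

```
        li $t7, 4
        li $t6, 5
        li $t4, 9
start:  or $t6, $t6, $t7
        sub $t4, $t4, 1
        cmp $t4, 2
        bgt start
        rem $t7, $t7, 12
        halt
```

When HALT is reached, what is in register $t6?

5

li $t7, 4 → $t7=4
li $t6, 5 → $t6=5
li $t4, 9 → $t4=9
or $t6, $t6, $t7 → $t6=5|4=5
sub $t4, $t4, 1 → $t4=9-1=8
cmp $t4, 2  (cmp 8,2)
bgt start: taken
or $t6, $t6, $t7 → $t6=5|4=5
sub $t4, $t4, 1 → $t4=8-1=7
cmp $t4, 2  (cmp 7,2)
bgt start: taken
or $t6, $t6, $t7 → $t6=5|4=5
sub $t4, $t4, 1 → $t4=7-1=6
cmp $t4, 2  (cmp 6,2)
bgt start: taken
or $t6, $t6, $t7 → $t6=5|4=5
sub $t4, $t4, 1 → $t4=6-1=5
cmp $t4, 2  (cmp 5,2)
bgt start: taken
or $t6, $t6, $t7 → $t6=5|4=5
sub $t4, $t4, 1 → $t4=5-1=4
cmp $t4, 2  (cmp 4,2)
bgt start: taken
or $t6, $t6, $t7 → $t6=5|4=5
sub $t4, $t4, 1 → $t4=4-1=3
cmp $t4, 2  (cmp 3,2)
bgt start: taken
or $t6, $t6, $t7 → $t6=5|4=5
sub $t4, $t4, 1 → $t4=3-1=2
cmp $t4, 2  (cmp 2,2)
bgt start: not taken
rem $t7, $t7, 12 → $t7=4%12=4
halt.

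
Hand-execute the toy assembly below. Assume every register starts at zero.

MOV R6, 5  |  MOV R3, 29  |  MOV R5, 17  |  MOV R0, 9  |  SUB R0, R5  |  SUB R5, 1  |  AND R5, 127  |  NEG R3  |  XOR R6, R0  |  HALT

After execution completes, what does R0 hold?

after MOV R6, 5: R6=5
after MOV R3, 29: R3=29
after MOV R5, 17: R5=17
after MOV R0, 9: R0=9
after SUB R0, R5: R0=9-17=-8
after SUB R5, 1: R5=17-1=16
after AND R5, 127: R5=16&127=16
after NEG R3: R3=-(29)=-29
after XOR R6, R0: R6=5^(-8)=-3
halt.

-8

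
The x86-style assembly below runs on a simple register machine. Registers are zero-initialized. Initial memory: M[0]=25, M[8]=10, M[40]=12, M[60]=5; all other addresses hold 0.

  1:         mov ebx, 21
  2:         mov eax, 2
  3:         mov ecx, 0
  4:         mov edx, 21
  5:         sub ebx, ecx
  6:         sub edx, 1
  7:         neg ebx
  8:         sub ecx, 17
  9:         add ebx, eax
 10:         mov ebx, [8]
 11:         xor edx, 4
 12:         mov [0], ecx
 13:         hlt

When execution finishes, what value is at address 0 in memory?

mov ebx, 21 → ebx=21
mov eax, 2 → eax=2
mov ecx, 0 → ecx=0
mov edx, 21 → edx=21
sub ebx, ecx → ebx=21-0=21
sub edx, 1 → edx=21-1=20
neg ebx → ebx=-(21)=-21
sub ecx, 17 → ecx=0-17=-17
add ebx, eax → ebx=(-21)+2=-19
mov ebx, [8] → ebx=M[8]=10
xor edx, 4 → edx=20^4=16
mov [0], ecx → M[0]=-17
halt.

-17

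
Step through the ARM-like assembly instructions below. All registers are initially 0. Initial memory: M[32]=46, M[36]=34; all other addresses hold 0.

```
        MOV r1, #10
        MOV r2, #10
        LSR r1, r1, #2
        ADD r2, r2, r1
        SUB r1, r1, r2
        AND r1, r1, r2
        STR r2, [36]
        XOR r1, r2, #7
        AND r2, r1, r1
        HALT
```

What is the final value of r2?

11

r1=10
r2=10
r1=10>>2=2
r2=10+2=12
r1=2-12=-10
r1=(-10)&12=4
STR r2, [36] → M[36]=12
r1=12^7=11
r2=11&11=11
halt.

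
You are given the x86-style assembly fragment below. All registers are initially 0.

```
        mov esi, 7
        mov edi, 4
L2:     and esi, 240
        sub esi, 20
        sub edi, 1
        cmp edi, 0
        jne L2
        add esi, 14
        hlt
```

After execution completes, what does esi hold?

154

esi=7
edi=4
esi=7&240=0
esi=0-20=-20
edi=4-1=3
cmp edi, 0  (cmp 3,0)
jne L2: taken
esi=(-20)&240=224
esi=224-20=204
edi=3-1=2
cmp edi, 0  (cmp 2,0)
jne L2: taken
esi=204&240=192
esi=192-20=172
edi=2-1=1
cmp edi, 0  (cmp 1,0)
jne L2: taken
esi=172&240=160
esi=160-20=140
edi=1-1=0
cmp edi, 0  (cmp 0,0)
jne L2: not taken
esi=140+14=154
halt.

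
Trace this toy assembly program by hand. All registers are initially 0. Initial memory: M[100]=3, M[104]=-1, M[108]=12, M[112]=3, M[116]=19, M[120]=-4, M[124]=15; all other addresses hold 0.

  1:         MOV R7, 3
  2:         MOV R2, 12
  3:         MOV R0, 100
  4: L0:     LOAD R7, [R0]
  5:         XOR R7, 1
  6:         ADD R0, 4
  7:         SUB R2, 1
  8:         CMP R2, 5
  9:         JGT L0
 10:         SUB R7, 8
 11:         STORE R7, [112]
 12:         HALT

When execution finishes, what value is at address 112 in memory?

R7=3
R2=12
R0=100
R7=M[100]=3
R7=3^1=2
R0=100+4=104
R2=12-1=11
CMP R2, 5  (cmp 11,5)
JGT L0: taken
R7=M[104]=-1
R7=(-1)^1=-2
R0=104+4=108
R2=11-1=10
CMP R2, 5  (cmp 10,5)
JGT L0: taken
R7=M[108]=12
R7=12^1=13
R0=108+4=112
R2=10-1=9
CMP R2, 5  (cmp 9,5)
JGT L0: taken
R7=M[112]=3
R7=3^1=2
R0=112+4=116
R2=9-1=8
CMP R2, 5  (cmp 8,5)
JGT L0: taken
R7=M[116]=19
R7=19^1=18
R0=116+4=120
R2=8-1=7
CMP R2, 5  (cmp 7,5)
JGT L0: taken
R7=M[120]=-4
R7=(-4)^1=-3
R0=120+4=124
R2=7-1=6
CMP R2, 5  (cmp 6,5)
JGT L0: taken
R7=M[124]=15
R7=15^1=14
R0=124+4=128
R2=6-1=5
CMP R2, 5  (cmp 5,5)
JGT L0: not taken
R7=14-8=6
STORE R7, [112] → M[112]=6
halt.

6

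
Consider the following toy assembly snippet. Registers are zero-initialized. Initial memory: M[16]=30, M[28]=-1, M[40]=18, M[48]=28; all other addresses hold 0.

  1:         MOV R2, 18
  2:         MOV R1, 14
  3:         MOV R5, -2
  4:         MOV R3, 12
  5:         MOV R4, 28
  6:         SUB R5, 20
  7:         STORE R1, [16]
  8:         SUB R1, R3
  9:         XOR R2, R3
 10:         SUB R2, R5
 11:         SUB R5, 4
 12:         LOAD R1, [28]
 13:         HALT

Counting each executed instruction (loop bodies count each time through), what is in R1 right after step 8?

after MOV R2, 18: R2=18
after MOV R1, 14: R1=14
after MOV R5, -2: R5=-2
after MOV R3, 12: R3=12
after MOV R4, 28: R4=28
after SUB R5, 20: R5=(-2)-20=-22
STORE R1, [16] → M[16]=14
after SUB R1, R3: R1=14-12=2
After step 8: R1 = 2.

2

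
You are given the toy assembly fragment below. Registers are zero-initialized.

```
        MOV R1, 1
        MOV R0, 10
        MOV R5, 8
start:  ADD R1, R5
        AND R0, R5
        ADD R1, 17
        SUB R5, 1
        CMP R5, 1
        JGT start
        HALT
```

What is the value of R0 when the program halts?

after MOV R1, 1: R1=1
after MOV R0, 10: R0=10
after MOV R5, 8: R5=8
after ADD R1, R5: R1=1+8=9
after AND R0, R5: R0=10&8=8
after ADD R1, 17: R1=9+17=26
after SUB R5, 1: R5=8-1=7
CMP R5, 1  (cmp 7,1)
JGT start: taken
after ADD R1, R5: R1=26+7=33
after AND R0, R5: R0=8&7=0
after ADD R1, 17: R1=33+17=50
after SUB R5, 1: R5=7-1=6
CMP R5, 1  (cmp 6,1)
JGT start: taken
after ADD R1, R5: R1=50+6=56
after AND R0, R5: R0=0&6=0
after ADD R1, 17: R1=56+17=73
after SUB R5, 1: R5=6-1=5
CMP R5, 1  (cmp 5,1)
JGT start: taken
after ADD R1, R5: R1=73+5=78
after AND R0, R5: R0=0&5=0
after ADD R1, 17: R1=78+17=95
after SUB R5, 1: R5=5-1=4
CMP R5, 1  (cmp 4,1)
JGT start: taken
after ADD R1, R5: R1=95+4=99
after AND R0, R5: R0=0&4=0
after ADD R1, 17: R1=99+17=116
after SUB R5, 1: R5=4-1=3
CMP R5, 1  (cmp 3,1)
JGT start: taken
after ADD R1, R5: R1=116+3=119
after AND R0, R5: R0=0&3=0
after ADD R1, 17: R1=119+17=136
after SUB R5, 1: R5=3-1=2
CMP R5, 1  (cmp 2,1)
JGT start: taken
after ADD R1, R5: R1=136+2=138
after AND R0, R5: R0=0&2=0
after ADD R1, 17: R1=138+17=155
after SUB R5, 1: R5=2-1=1
CMP R5, 1  (cmp 1,1)
JGT start: not taken
halt.

0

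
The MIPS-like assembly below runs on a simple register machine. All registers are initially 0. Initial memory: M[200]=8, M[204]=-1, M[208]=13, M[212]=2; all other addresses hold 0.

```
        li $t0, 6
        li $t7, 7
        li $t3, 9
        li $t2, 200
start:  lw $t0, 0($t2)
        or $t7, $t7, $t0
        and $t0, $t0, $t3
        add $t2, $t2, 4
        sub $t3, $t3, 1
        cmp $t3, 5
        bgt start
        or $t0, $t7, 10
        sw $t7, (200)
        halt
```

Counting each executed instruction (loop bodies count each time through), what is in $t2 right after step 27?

$t0=6
$t7=7
$t3=9
$t2=200
$t0=M[200]=8
$t7=7|8=15
$t0=8&9=8
$t2=200+4=204
$t3=9-1=8
cmp $t3, 5  (cmp 8,5)
bgt start: taken
$t0=M[204]=-1
$t7=15|(-1)=-1
$t0=(-1)&8=8
$t2=204+4=208
$t3=8-1=7
cmp $t3, 5  (cmp 7,5)
bgt start: taken
$t0=M[208]=13
$t7=(-1)|13=-1
$t0=13&7=5
$t2=208+4=212
$t3=7-1=6
cmp $t3, 5  (cmp 6,5)
bgt start: taken
$t0=M[212]=2
$t7=(-1)|2=-1
After step 27: $t2 = 212.

212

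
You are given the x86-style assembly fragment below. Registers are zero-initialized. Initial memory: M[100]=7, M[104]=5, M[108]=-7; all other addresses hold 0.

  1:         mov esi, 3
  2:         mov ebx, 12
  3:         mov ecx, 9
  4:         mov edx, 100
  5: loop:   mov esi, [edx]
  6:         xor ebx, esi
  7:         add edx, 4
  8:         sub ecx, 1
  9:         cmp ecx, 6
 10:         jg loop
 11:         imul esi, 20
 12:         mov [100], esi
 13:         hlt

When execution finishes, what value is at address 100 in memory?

after mov esi, 3: esi=3
after mov ebx, 12: ebx=12
after mov ecx, 9: ecx=9
after mov edx, 100: edx=100
after mov esi, [edx]: esi=M[100]=7
after xor ebx, esi: ebx=12^7=11
after add edx, 4: edx=100+4=104
after sub ecx, 1: ecx=9-1=8
cmp ecx, 6  (cmp 8,6)
jg loop: taken
after mov esi, [edx]: esi=M[104]=5
after xor ebx, esi: ebx=11^5=14
after add edx, 4: edx=104+4=108
after sub ecx, 1: ecx=8-1=7
cmp ecx, 6  (cmp 7,6)
jg loop: taken
after mov esi, [edx]: esi=M[108]=-7
after xor ebx, esi: ebx=14^(-7)=-9
after add edx, 4: edx=108+4=112
after sub ecx, 1: ecx=7-1=6
cmp ecx, 6  (cmp 6,6)
jg loop: not taken
after imul esi, 20: esi=(-7)*20=-140
mov [100], esi → M[100]=-140
halt.

-140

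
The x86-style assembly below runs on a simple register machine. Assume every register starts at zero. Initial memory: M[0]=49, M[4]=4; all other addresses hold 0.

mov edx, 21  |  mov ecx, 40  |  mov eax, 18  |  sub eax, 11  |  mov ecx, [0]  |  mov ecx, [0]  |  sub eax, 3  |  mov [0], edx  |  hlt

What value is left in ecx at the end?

edx=21
ecx=40
eax=18
eax=18-11=7
ecx=M[0]=49
ecx=M[0]=49
eax=7-3=4
mov [0], edx → M[0]=21
halt.

49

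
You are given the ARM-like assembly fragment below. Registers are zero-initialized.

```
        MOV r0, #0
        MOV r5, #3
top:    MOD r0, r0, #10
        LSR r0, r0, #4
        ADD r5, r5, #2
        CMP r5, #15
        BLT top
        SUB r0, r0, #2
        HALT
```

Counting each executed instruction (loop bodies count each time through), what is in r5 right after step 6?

after MOV r0, #0: r0=0
after MOV r5, #3: r5=3
after MOD r0, r0, #10: r0=0%10=0
after LSR r0, r0, #4: r0=0>>4=0
after ADD r5, r5, #2: r5=3+2=5
CMP r5, #15  (cmp 5,15)
After step 6: r5 = 5.

5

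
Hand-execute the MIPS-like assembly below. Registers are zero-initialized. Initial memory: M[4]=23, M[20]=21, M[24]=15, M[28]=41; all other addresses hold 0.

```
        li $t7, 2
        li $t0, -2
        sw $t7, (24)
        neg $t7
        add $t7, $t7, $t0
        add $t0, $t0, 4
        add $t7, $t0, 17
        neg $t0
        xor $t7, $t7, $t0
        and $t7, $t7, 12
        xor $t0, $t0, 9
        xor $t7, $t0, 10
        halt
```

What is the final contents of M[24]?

after li $t7, 2: $t7=2
after li $t0, -2: $t0=-2
sw $t7, (24) → M[24]=2
after neg $t7: $t7=-(2)=-2
after add $t7, $t7, $t0: $t7=(-2)+(-2)=-4
after add $t0, $t0, 4: $t0=(-2)+4=2
after add $t7, $t0, 17: $t7=2+17=19
after neg $t0: $t0=-(2)=-2
after xor $t7, $t7, $t0: $t7=19^(-2)=-19
after and $t7, $t7, 12: $t7=(-19)&12=12
after xor $t0, $t0, 9: $t0=(-2)^9=-9
after xor $t7, $t0, 10: $t7=(-9)^10=-3
halt.

2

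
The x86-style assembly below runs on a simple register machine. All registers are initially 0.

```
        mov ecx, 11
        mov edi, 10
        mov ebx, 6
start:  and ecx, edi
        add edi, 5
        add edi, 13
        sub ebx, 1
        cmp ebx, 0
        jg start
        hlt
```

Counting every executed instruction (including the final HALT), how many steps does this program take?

mov ecx, 11 → ecx=11
mov edi, 10 → edi=10
mov ebx, 6 → ebx=6
and ecx, edi → ecx=11&10=10
add edi, 5 → edi=10+5=15
add edi, 13 → edi=15+13=28
sub ebx, 1 → ebx=6-1=5
cmp ebx, 0  (cmp 5,0)
jg start: taken
and ecx, edi → ecx=10&28=8
add edi, 5 → edi=28+5=33
add edi, 13 → edi=33+13=46
sub ebx, 1 → ebx=5-1=4
cmp ebx, 0  (cmp 4,0)
jg start: taken
and ecx, edi → ecx=8&46=8
add edi, 5 → edi=46+5=51
add edi, 13 → edi=51+13=64
sub ebx, 1 → ebx=4-1=3
cmp ebx, 0  (cmp 3,0)
jg start: taken
and ecx, edi → ecx=8&64=0
add edi, 5 → edi=64+5=69
add edi, 13 → edi=69+13=82
sub ebx, 1 → ebx=3-1=2
cmp ebx, 0  (cmp 2,0)
jg start: taken
and ecx, edi → ecx=0&82=0
add edi, 5 → edi=82+5=87
add edi, 13 → edi=87+13=100
sub ebx, 1 → ebx=2-1=1
cmp ebx, 0  (cmp 1,0)
jg start: taken
and ecx, edi → ecx=0&100=0
add edi, 5 → edi=100+5=105
add edi, 13 → edi=105+13=118
sub ebx, 1 → ebx=1-1=0
cmp ebx, 0  (cmp 0,0)
jg start: not taken
halt.
Total executed instructions: 40.

40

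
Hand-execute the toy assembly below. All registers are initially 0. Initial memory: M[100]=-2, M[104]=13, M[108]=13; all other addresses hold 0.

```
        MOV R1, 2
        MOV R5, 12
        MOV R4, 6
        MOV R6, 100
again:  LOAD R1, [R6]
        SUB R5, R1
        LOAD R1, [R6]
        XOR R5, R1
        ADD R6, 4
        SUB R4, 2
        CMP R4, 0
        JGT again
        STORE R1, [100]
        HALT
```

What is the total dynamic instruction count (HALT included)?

30

after MOV R1, 2: R1=2
after MOV R5, 12: R5=12
after MOV R4, 6: R4=6
after MOV R6, 100: R6=100
after LOAD R1, [R6]: R1=M[100]=-2
after SUB R5, R1: R5=12-(-2)=14
after LOAD R1, [R6]: R1=M[100]=-2
after XOR R5, R1: R5=14^(-2)=-16
after ADD R6, 4: R6=100+4=104
after SUB R4, 2: R4=6-2=4
CMP R4, 0  (cmp 4,0)
JGT again: taken
after LOAD R1, [R6]: R1=M[104]=13
after SUB R5, R1: R5=(-16)-13=-29
after LOAD R1, [R6]: R1=M[104]=13
after XOR R5, R1: R5=(-29)^13=-18
after ADD R6, 4: R6=104+4=108
after SUB R4, 2: R4=4-2=2
CMP R4, 0  (cmp 2,0)
JGT again: taken
after LOAD R1, [R6]: R1=M[108]=13
after SUB R5, R1: R5=(-18)-13=-31
after LOAD R1, [R6]: R1=M[108]=13
after XOR R5, R1: R5=(-31)^13=-20
after ADD R6, 4: R6=108+4=112
after SUB R4, 2: R4=2-2=0
CMP R4, 0  (cmp 0,0)
JGT again: not taken
STORE R1, [100] → M[100]=13
halt.
Total executed instructions: 30.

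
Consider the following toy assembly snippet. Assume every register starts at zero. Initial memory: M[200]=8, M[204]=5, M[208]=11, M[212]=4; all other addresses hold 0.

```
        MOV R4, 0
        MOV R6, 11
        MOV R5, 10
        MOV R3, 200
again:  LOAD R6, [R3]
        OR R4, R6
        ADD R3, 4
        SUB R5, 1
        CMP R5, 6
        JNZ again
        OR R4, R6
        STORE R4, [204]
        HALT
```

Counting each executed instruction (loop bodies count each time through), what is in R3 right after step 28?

R4=0
R6=11
R5=10
R3=200
R6=M[200]=8
R4=0|8=8
R3=200+4=204
R5=10-1=9
CMP R5, 6  (cmp 9,6)
JNZ again: taken
R6=M[204]=5
R4=8|5=13
R3=204+4=208
R5=9-1=8
CMP R5, 6  (cmp 8,6)
JNZ again: taken
R6=M[208]=11
R4=13|11=15
R3=208+4=212
R5=8-1=7
CMP R5, 6  (cmp 7,6)
JNZ again: taken
R6=M[212]=4
R4=15|4=15
R3=212+4=216
R5=7-1=6
CMP R5, 6  (cmp 6,6)
JNZ again: not taken
After step 28: R3 = 216.

216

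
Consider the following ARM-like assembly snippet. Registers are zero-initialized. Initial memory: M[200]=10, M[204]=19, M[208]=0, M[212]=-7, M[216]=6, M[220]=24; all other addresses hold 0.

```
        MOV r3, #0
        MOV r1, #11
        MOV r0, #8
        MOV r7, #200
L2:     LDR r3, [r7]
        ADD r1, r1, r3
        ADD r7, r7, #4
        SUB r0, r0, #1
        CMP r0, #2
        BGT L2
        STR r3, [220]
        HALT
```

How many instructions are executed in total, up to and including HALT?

42

MOV r3, #0 → r3=0
MOV r1, #11 → r1=11
MOV r0, #8 → r0=8
MOV r7, #200 → r7=200
LDR r3, [r7] → r3=M[200]=10
ADD r1, r1, r3 → r1=11+10=21
ADD r7, r7, #4 → r7=200+4=204
SUB r0, r0, #1 → r0=8-1=7
CMP r0, #2  (cmp 7,2)
BGT L2: taken
LDR r3, [r7] → r3=M[204]=19
ADD r1, r1, r3 → r1=21+19=40
ADD r7, r7, #4 → r7=204+4=208
SUB r0, r0, #1 → r0=7-1=6
CMP r0, #2  (cmp 6,2)
BGT L2: taken
LDR r3, [r7] → r3=M[208]=0
ADD r1, r1, r3 → r1=40+0=40
ADD r7, r7, #4 → r7=208+4=212
SUB r0, r0, #1 → r0=6-1=5
CMP r0, #2  (cmp 5,2)
BGT L2: taken
LDR r3, [r7] → r3=M[212]=-7
ADD r1, r1, r3 → r1=40+(-7)=33
ADD r7, r7, #4 → r7=212+4=216
SUB r0, r0, #1 → r0=5-1=4
CMP r0, #2  (cmp 4,2)
BGT L2: taken
LDR r3, [r7] → r3=M[216]=6
ADD r1, r1, r3 → r1=33+6=39
ADD r7, r7, #4 → r7=216+4=220
SUB r0, r0, #1 → r0=4-1=3
CMP r0, #2  (cmp 3,2)
BGT L2: taken
LDR r3, [r7] → r3=M[220]=24
ADD r1, r1, r3 → r1=39+24=63
ADD r7, r7, #4 → r7=220+4=224
SUB r0, r0, #1 → r0=3-1=2
CMP r0, #2  (cmp 2,2)
BGT L2: not taken
STR r3, [220] → M[220]=24
halt.
Total executed instructions: 42.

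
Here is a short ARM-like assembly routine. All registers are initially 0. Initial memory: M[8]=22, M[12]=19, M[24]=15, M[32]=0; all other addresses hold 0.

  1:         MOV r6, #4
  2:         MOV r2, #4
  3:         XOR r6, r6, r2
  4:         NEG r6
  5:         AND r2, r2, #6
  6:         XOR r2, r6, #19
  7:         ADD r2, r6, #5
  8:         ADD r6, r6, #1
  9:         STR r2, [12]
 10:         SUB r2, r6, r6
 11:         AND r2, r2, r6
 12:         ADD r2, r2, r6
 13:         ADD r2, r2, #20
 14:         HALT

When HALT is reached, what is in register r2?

21

MOV r6, #4 → r6=4
MOV r2, #4 → r2=4
XOR r6, r6, r2 → r6=4^4=0
NEG r6 → r6=-(0)=0
AND r2, r2, #6 → r2=4&6=4
XOR r2, r6, #19 → r2=0^19=19
ADD r2, r6, #5 → r2=0+5=5
ADD r6, r6, #1 → r6=0+1=1
STR r2, [12] → M[12]=5
SUB r2, r6, r6 → r2=1-1=0
AND r2, r2, r6 → r2=0&1=0
ADD r2, r2, r6 → r2=0+1=1
ADD r2, r2, #20 → r2=1+20=21
halt.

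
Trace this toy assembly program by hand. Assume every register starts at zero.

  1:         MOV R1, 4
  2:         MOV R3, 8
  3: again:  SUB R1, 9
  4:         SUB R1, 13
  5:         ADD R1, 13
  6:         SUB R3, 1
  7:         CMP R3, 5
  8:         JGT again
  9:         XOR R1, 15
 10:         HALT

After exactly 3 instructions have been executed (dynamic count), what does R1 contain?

after MOV R1, 4: R1=4
after MOV R3, 8: R3=8
after SUB R1, 9: R1=4-9=-5
After step 3: R1 = -5.

-5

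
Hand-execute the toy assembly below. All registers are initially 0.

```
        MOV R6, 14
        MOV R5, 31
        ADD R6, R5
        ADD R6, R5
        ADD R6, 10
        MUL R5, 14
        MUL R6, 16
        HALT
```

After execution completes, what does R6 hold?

MOV R6, 14 → R6=14
MOV R5, 31 → R5=31
ADD R6, R5 → R6=14+31=45
ADD R6, R5 → R6=45+31=76
ADD R6, 10 → R6=76+10=86
MUL R5, 14 → R5=31*14=434
MUL R6, 16 → R6=86*16=1376
halt.

1376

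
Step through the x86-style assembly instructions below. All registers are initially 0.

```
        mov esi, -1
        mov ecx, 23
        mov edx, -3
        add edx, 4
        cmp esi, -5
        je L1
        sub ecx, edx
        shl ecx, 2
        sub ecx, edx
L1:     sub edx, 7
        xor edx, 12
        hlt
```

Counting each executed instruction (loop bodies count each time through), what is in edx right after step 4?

esi=-1
ecx=23
edx=-3
edx=(-3)+4=1
After step 4: edx = 1.

1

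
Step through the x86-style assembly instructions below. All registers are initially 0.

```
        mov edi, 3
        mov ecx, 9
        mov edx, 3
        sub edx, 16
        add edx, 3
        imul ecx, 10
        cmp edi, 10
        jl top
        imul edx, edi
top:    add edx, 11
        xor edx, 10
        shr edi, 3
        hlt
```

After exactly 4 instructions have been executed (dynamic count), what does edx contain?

edi=3
ecx=9
edx=3
edx=3-16=-13
After step 4: edx = -13.

-13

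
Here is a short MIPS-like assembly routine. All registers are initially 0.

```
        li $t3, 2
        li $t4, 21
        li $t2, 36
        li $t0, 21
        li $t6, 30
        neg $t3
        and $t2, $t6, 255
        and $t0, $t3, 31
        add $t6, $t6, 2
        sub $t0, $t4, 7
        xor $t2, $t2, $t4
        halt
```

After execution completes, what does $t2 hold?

after li $t3, 2: $t3=2
after li $t4, 21: $t4=21
after li $t2, 36: $t2=36
after li $t0, 21: $t0=21
after li $t6, 30: $t6=30
after neg $t3: $t3=-(2)=-2
after and $t2, $t6, 255: $t2=30&255=30
after and $t0, $t3, 31: $t0=(-2)&31=30
after add $t6, $t6, 2: $t6=30+2=32
after sub $t0, $t4, 7: $t0=21-7=14
after xor $t2, $t2, $t4: $t2=30^21=11
halt.

11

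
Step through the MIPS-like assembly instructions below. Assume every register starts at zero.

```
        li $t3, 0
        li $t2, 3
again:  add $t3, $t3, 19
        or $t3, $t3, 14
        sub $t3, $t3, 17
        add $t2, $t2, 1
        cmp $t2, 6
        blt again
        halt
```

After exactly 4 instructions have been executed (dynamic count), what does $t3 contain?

li $t3, 0 → $t3=0
li $t2, 3 → $t2=3
add $t3, $t3, 19 → $t3=0+19=19
or $t3, $t3, 14 → $t3=19|14=31
After step 4: $t3 = 31.

31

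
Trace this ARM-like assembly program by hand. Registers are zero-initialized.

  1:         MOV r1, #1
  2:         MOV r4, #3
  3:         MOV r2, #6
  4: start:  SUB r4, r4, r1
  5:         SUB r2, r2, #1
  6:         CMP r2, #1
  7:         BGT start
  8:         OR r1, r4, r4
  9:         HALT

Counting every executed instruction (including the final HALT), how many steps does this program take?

after MOV r1, #1: r1=1
after MOV r4, #3: r4=3
after MOV r2, #6: r2=6
after SUB r4, r4, r1: r4=3-1=2
after SUB r2, r2, #1: r2=6-1=5
CMP r2, #1  (cmp 5,1)
BGT start: taken
after SUB r4, r4, r1: r4=2-1=1
after SUB r2, r2, #1: r2=5-1=4
CMP r2, #1  (cmp 4,1)
BGT start: taken
after SUB r4, r4, r1: r4=1-1=0
after SUB r2, r2, #1: r2=4-1=3
CMP r2, #1  (cmp 3,1)
BGT start: taken
after SUB r4, r4, r1: r4=0-1=-1
after SUB r2, r2, #1: r2=3-1=2
CMP r2, #1  (cmp 2,1)
BGT start: taken
after SUB r4, r4, r1: r4=(-1)-1=-2
after SUB r2, r2, #1: r2=2-1=1
CMP r2, #1  (cmp 1,1)
BGT start: not taken
after OR r1, r4, r4: r1=(-2)|(-2)=-2
halt.
Total executed instructions: 25.

25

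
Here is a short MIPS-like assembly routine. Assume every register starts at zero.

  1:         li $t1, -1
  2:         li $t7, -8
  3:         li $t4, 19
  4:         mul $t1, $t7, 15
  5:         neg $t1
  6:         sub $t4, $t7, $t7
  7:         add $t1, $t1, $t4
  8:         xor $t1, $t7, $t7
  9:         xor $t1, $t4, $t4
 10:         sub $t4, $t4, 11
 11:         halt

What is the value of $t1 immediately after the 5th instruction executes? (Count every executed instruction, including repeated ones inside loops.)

li $t1, -1 → $t1=-1
li $t7, -8 → $t7=-8
li $t4, 19 → $t4=19
mul $t1, $t7, 15 → $t1=(-8)*15=-120
neg $t1 → $t1=-(-120)=120
After step 5: $t1 = 120.

120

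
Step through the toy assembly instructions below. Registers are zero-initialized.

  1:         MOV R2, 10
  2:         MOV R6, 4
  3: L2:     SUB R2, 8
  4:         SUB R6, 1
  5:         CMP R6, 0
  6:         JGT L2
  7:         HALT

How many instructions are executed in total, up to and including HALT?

19

MOV R2, 10 → R2=10
MOV R6, 4 → R6=4
SUB R2, 8 → R2=10-8=2
SUB R6, 1 → R6=4-1=3
CMP R6, 0  (cmp 3,0)
JGT L2: taken
SUB R2, 8 → R2=2-8=-6
SUB R6, 1 → R6=3-1=2
CMP R6, 0  (cmp 2,0)
JGT L2: taken
SUB R2, 8 → R2=(-6)-8=-14
SUB R6, 1 → R6=2-1=1
CMP R6, 0  (cmp 1,0)
JGT L2: taken
SUB R2, 8 → R2=(-14)-8=-22
SUB R6, 1 → R6=1-1=0
CMP R6, 0  (cmp 0,0)
JGT L2: not taken
halt.
Total executed instructions: 19.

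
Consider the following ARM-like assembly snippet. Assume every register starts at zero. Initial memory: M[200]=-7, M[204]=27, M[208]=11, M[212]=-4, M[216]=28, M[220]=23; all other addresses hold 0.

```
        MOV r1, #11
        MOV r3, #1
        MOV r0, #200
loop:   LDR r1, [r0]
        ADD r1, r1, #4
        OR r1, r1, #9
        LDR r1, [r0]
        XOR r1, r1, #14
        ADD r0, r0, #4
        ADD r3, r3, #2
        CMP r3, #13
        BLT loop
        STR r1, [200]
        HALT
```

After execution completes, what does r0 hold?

after MOV r1, #11: r1=11
after MOV r3, #1: r3=1
after MOV r0, #200: r0=200
after LDR r1, [r0]: r1=M[200]=-7
after ADD r1, r1, #4: r1=(-7)+4=-3
after OR r1, r1, #9: r1=(-3)|9=-3
after LDR r1, [r0]: r1=M[200]=-7
after XOR r1, r1, #14: r1=(-7)^14=-9
after ADD r0, r0, #4: r0=200+4=204
after ADD r3, r3, #2: r3=1+2=3
CMP r3, #13  (cmp 3,13)
BLT loop: taken
after LDR r1, [r0]: r1=M[204]=27
after ADD r1, r1, #4: r1=27+4=31
after OR r1, r1, #9: r1=31|9=31
after LDR r1, [r0]: r1=M[204]=27
after XOR r1, r1, #14: r1=27^14=21
after ADD r0, r0, #4: r0=204+4=208
after ADD r3, r3, #2: r3=3+2=5
CMP r3, #13  (cmp 5,13)
BLT loop: taken
after LDR r1, [r0]: r1=M[208]=11
after ADD r1, r1, #4: r1=11+4=15
after OR r1, r1, #9: r1=15|9=15
after LDR r1, [r0]: r1=M[208]=11
after XOR r1, r1, #14: r1=11^14=5
after ADD r0, r0, #4: r0=208+4=212
after ADD r3, r3, #2: r3=5+2=7
CMP r3, #13  (cmp 7,13)
BLT loop: taken
after LDR r1, [r0]: r1=M[212]=-4
after ADD r1, r1, #4: r1=(-4)+4=0
after OR r1, r1, #9: r1=0|9=9
after LDR r1, [r0]: r1=M[212]=-4
after XOR r1, r1, #14: r1=(-4)^14=-14
after ADD r0, r0, #4: r0=212+4=216
after ADD r3, r3, #2: r3=7+2=9
CMP r3, #13  (cmp 9,13)
BLT loop: taken
after LDR r1, [r0]: r1=M[216]=28
after ADD r1, r1, #4: r1=28+4=32
after OR r1, r1, #9: r1=32|9=41
after LDR r1, [r0]: r1=M[216]=28
after XOR r1, r1, #14: r1=28^14=18
after ADD r0, r0, #4: r0=216+4=220
after ADD r3, r3, #2: r3=9+2=11
CMP r3, #13  (cmp 11,13)
BLT loop: taken
after LDR r1, [r0]: r1=M[220]=23
after ADD r1, r1, #4: r1=23+4=27
after OR r1, r1, #9: r1=27|9=27
after LDR r1, [r0]: r1=M[220]=23
after XOR r1, r1, #14: r1=23^14=25
after ADD r0, r0, #4: r0=220+4=224
after ADD r3, r3, #2: r3=11+2=13
CMP r3, #13  (cmp 13,13)
BLT loop: not taken
STR r1, [200] → M[200]=25
halt.

224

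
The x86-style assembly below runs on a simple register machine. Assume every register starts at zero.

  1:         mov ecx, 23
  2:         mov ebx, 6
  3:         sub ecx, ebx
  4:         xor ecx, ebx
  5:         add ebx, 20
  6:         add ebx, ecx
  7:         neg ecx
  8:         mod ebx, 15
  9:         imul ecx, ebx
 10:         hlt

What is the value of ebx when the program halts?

mov ecx, 23 → ecx=23
mov ebx, 6 → ebx=6
sub ecx, ebx → ecx=23-6=17
xor ecx, ebx → ecx=17^6=23
add ebx, 20 → ebx=6+20=26
add ebx, ecx → ebx=26+23=49
neg ecx → ecx=-(23)=-23
mod ebx, 15 → ebx=49%15=4
imul ecx, ebx → ecx=(-23)*4=-92
halt.

4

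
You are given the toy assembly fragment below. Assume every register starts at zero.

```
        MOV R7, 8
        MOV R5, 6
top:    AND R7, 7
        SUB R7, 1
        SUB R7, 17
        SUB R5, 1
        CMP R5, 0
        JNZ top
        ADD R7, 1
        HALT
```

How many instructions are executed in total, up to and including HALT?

40

MOV R7, 8 → R7=8
MOV R5, 6 → R5=6
AND R7, 7 → R7=8&7=0
SUB R7, 1 → R7=0-1=-1
SUB R7, 17 → R7=(-1)-17=-18
SUB R5, 1 → R5=6-1=5
CMP R5, 0  (cmp 5,0)
JNZ top: taken
AND R7, 7 → R7=(-18)&7=6
SUB R7, 1 → R7=6-1=5
SUB R7, 17 → R7=5-17=-12
SUB R5, 1 → R5=5-1=4
CMP R5, 0  (cmp 4,0)
JNZ top: taken
AND R7, 7 → R7=(-12)&7=4
SUB R7, 1 → R7=4-1=3
SUB R7, 17 → R7=3-17=-14
SUB R5, 1 → R5=4-1=3
CMP R5, 0  (cmp 3,0)
JNZ top: taken
AND R7, 7 → R7=(-14)&7=2
SUB R7, 1 → R7=2-1=1
SUB R7, 17 → R7=1-17=-16
SUB R5, 1 → R5=3-1=2
CMP R5, 0  (cmp 2,0)
JNZ top: taken
AND R7, 7 → R7=(-16)&7=0
SUB R7, 1 → R7=0-1=-1
SUB R7, 17 → R7=(-1)-17=-18
SUB R5, 1 → R5=2-1=1
CMP R5, 0  (cmp 1,0)
JNZ top: taken
AND R7, 7 → R7=(-18)&7=6
SUB R7, 1 → R7=6-1=5
SUB R7, 17 → R7=5-17=-12
SUB R5, 1 → R5=1-1=0
CMP R5, 0  (cmp 0,0)
JNZ top: not taken
ADD R7, 1 → R7=(-12)+1=-11
halt.
Total executed instructions: 40.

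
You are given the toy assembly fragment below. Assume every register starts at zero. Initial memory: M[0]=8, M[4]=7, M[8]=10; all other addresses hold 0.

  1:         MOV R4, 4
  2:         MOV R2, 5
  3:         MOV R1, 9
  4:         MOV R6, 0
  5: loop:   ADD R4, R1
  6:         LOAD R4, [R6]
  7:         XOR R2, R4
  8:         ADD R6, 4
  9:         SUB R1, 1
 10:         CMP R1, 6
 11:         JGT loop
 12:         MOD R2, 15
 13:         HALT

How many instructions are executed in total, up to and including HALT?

MOV R4, 4 → R4=4
MOV R2, 5 → R2=5
MOV R1, 9 → R1=9
MOV R6, 0 → R6=0
ADD R4, R1 → R4=4+9=13
LOAD R4, [R6] → R4=M[0]=8
XOR R2, R4 → R2=5^8=13
ADD R6, 4 → R6=0+4=4
SUB R1, 1 → R1=9-1=8
CMP R1, 6  (cmp 8,6)
JGT loop: taken
ADD R4, R1 → R4=8+8=16
LOAD R4, [R6] → R4=M[4]=7
XOR R2, R4 → R2=13^7=10
ADD R6, 4 → R6=4+4=8
SUB R1, 1 → R1=8-1=7
CMP R1, 6  (cmp 7,6)
JGT loop: taken
ADD R4, R1 → R4=7+7=14
LOAD R4, [R6] → R4=M[8]=10
XOR R2, R4 → R2=10^10=0
ADD R6, 4 → R6=8+4=12
SUB R1, 1 → R1=7-1=6
CMP R1, 6  (cmp 6,6)
JGT loop: not taken
MOD R2, 15 → R2=0%15=0
halt.
Total executed instructions: 27.

27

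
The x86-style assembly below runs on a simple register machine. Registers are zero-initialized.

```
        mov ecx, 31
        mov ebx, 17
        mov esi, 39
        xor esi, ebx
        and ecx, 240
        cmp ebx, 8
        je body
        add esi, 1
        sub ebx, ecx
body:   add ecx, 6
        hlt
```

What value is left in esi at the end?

ecx=31
ebx=17
esi=39
esi=39^17=54
ecx=31&240=16
cmp ebx, 8  (cmp 17,8)
je body: not taken
esi=54+1=55
ebx=17-16=1
ecx=16+6=22
halt.

55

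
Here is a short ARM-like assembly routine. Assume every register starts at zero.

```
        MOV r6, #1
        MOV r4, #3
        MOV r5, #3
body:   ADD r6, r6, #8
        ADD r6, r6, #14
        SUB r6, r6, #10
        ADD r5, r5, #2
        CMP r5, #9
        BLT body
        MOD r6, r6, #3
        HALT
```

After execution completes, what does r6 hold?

1

MOV r6, #1 → r6=1
MOV r4, #3 → r4=3
MOV r5, #3 → r5=3
ADD r6, r6, #8 → r6=1+8=9
ADD r6, r6, #14 → r6=9+14=23
SUB r6, r6, #10 → r6=23-10=13
ADD r5, r5, #2 → r5=3+2=5
CMP r5, #9  (cmp 5,9)
BLT body: taken
ADD r6, r6, #8 → r6=13+8=21
ADD r6, r6, #14 → r6=21+14=35
SUB r6, r6, #10 → r6=35-10=25
ADD r5, r5, #2 → r5=5+2=7
CMP r5, #9  (cmp 7,9)
BLT body: taken
ADD r6, r6, #8 → r6=25+8=33
ADD r6, r6, #14 → r6=33+14=47
SUB r6, r6, #10 → r6=47-10=37
ADD r5, r5, #2 → r5=7+2=9
CMP r5, #9  (cmp 9,9)
BLT body: not taken
MOD r6, r6, #3 → r6=37%3=1
halt.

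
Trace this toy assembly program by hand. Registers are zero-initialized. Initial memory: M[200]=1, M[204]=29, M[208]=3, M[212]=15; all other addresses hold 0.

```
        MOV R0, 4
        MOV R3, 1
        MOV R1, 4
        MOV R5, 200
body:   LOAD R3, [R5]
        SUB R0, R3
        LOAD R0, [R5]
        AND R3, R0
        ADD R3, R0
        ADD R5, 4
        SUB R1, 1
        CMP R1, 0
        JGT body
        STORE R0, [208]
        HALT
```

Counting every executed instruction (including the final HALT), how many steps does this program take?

MOV R0, 4 → R0=4
MOV R3, 1 → R3=1
MOV R1, 4 → R1=4
MOV R5, 200 → R5=200
LOAD R3, [R5] → R3=M[200]=1
SUB R0, R3 → R0=4-1=3
LOAD R0, [R5] → R0=M[200]=1
AND R3, R0 → R3=1&1=1
ADD R3, R0 → R3=1+1=2
ADD R5, 4 → R5=200+4=204
SUB R1, 1 → R1=4-1=3
CMP R1, 0  (cmp 3,0)
JGT body: taken
LOAD R3, [R5] → R3=M[204]=29
SUB R0, R3 → R0=1-29=-28
LOAD R0, [R5] → R0=M[204]=29
AND R3, R0 → R3=29&29=29
ADD R3, R0 → R3=29+29=58
ADD R5, 4 → R5=204+4=208
SUB R1, 1 → R1=3-1=2
CMP R1, 0  (cmp 2,0)
JGT body: taken
LOAD R3, [R5] → R3=M[208]=3
SUB R0, R3 → R0=29-3=26
LOAD R0, [R5] → R0=M[208]=3
AND R3, R0 → R3=3&3=3
ADD R3, R0 → R3=3+3=6
ADD R5, 4 → R5=208+4=212
SUB R1, 1 → R1=2-1=1
CMP R1, 0  (cmp 1,0)
JGT body: taken
LOAD R3, [R5] → R3=M[212]=15
SUB R0, R3 → R0=3-15=-12
LOAD R0, [R5] → R0=M[212]=15
AND R3, R0 → R3=15&15=15
ADD R3, R0 → R3=15+15=30
ADD R5, 4 → R5=212+4=216
SUB R1, 1 → R1=1-1=0
CMP R1, 0  (cmp 0,0)
JGT body: not taken
STORE R0, [208] → M[208]=15
halt.
Total executed instructions: 42.

42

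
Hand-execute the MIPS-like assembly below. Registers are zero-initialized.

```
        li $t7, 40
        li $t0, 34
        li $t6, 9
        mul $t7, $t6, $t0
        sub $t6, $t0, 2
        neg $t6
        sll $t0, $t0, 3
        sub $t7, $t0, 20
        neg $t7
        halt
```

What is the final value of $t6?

-32

li $t7, 40 → $t7=40
li $t0, 34 → $t0=34
li $t6, 9 → $t6=9
mul $t7, $t6, $t0 → $t7=9*34=306
sub $t6, $t0, 2 → $t6=34-2=32
neg $t6 → $t6=-(32)=-32
sll $t0, $t0, 3 → $t0=34<<3=272
sub $t7, $t0, 20 → $t7=272-20=252
neg $t7 → $t7=-(252)=-252
halt.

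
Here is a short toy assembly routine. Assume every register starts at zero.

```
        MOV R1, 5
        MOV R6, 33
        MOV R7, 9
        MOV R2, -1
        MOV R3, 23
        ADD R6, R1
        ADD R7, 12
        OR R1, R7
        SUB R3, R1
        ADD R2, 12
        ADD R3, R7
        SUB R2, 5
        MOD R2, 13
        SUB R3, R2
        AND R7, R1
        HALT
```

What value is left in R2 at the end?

MOV R1, 5 → R1=5
MOV R6, 33 → R6=33
MOV R7, 9 → R7=9
MOV R2, -1 → R2=-1
MOV R3, 23 → R3=23
ADD R6, R1 → R6=33+5=38
ADD R7, 12 → R7=9+12=21
OR R1, R7 → R1=5|21=21
SUB R3, R1 → R3=23-21=2
ADD R2, 12 → R2=(-1)+12=11
ADD R3, R7 → R3=2+21=23
SUB R2, 5 → R2=11-5=6
MOD R2, 13 → R2=6%13=6
SUB R3, R2 → R3=23-6=17
AND R7, R1 → R7=21&21=21
halt.

6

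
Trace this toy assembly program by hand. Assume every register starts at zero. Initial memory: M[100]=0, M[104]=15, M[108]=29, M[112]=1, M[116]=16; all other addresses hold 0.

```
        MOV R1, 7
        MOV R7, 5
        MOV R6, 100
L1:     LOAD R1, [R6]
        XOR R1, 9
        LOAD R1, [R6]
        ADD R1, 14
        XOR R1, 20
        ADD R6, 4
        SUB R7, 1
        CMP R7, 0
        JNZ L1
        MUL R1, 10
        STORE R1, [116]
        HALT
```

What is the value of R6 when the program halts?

120

R1=7
R7=5
R6=100
R1=M[100]=0
R1=0^9=9
R1=M[100]=0
R1=0+14=14
R1=14^20=26
R6=100+4=104
R7=5-1=4
CMP R7, 0  (cmp 4,0)
JNZ L1: taken
R1=M[104]=15
R1=15^9=6
R1=M[104]=15
R1=15+14=29
R1=29^20=9
R6=104+4=108
R7=4-1=3
CMP R7, 0  (cmp 3,0)
JNZ L1: taken
R1=M[108]=29
R1=29^9=20
R1=M[108]=29
R1=29+14=43
R1=43^20=63
R6=108+4=112
R7=3-1=2
CMP R7, 0  (cmp 2,0)
JNZ L1: taken
R1=M[112]=1
R1=1^9=8
R1=M[112]=1
R1=1+14=15
R1=15^20=27
R6=112+4=116
R7=2-1=1
CMP R7, 0  (cmp 1,0)
JNZ L1: taken
R1=M[116]=16
R1=16^9=25
R1=M[116]=16
R1=16+14=30
R1=30^20=10
R6=116+4=120
R7=1-1=0
CMP R7, 0  (cmp 0,0)
JNZ L1: not taken
R1=10*10=100
STORE R1, [116] → M[116]=100
halt.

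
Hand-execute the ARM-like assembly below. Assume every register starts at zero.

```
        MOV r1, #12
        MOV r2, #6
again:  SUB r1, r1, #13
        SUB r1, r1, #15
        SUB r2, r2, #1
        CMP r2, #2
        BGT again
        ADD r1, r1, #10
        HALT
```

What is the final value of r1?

after MOV r1, #12: r1=12
after MOV r2, #6: r2=6
after SUB r1, r1, #13: r1=12-13=-1
after SUB r1, r1, #15: r1=(-1)-15=-16
after SUB r2, r2, #1: r2=6-1=5
CMP r2, #2  (cmp 5,2)
BGT again: taken
after SUB r1, r1, #13: r1=(-16)-13=-29
after SUB r1, r1, #15: r1=(-29)-15=-44
after SUB r2, r2, #1: r2=5-1=4
CMP r2, #2  (cmp 4,2)
BGT again: taken
after SUB r1, r1, #13: r1=(-44)-13=-57
after SUB r1, r1, #15: r1=(-57)-15=-72
after SUB r2, r2, #1: r2=4-1=3
CMP r2, #2  (cmp 3,2)
BGT again: taken
after SUB r1, r1, #13: r1=(-72)-13=-85
after SUB r1, r1, #15: r1=(-85)-15=-100
after SUB r2, r2, #1: r2=3-1=2
CMP r2, #2  (cmp 2,2)
BGT again: not taken
after ADD r1, r1, #10: r1=(-100)+10=-90
halt.

-90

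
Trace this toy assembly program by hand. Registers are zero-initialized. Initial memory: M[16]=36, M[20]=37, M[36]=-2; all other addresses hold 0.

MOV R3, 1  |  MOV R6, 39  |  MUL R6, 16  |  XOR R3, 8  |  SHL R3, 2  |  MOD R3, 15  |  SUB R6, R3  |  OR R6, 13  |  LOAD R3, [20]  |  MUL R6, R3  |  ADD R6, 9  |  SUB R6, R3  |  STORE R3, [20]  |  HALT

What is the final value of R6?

23023

R3=1
R6=39
R6=39*16=624
R3=1^8=9
R3=9<<2=36
R3=36%15=6
R6=624-6=618
R6=618|13=623
R3=M[20]=37
R6=623*37=23051
R6=23051+9=23060
R6=23060-37=23023
STORE R3, [20] → M[20]=37
halt.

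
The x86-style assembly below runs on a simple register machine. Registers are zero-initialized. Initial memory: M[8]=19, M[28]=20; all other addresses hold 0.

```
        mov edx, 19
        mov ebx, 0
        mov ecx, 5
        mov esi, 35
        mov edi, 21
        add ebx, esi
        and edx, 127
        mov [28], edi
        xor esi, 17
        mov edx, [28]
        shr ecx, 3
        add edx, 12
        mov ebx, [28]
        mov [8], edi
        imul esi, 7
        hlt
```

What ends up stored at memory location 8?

21

after mov edx, 19: edx=19
after mov ebx, 0: ebx=0
after mov ecx, 5: ecx=5
after mov esi, 35: esi=35
after mov edi, 21: edi=21
after add ebx, esi: ebx=0+35=35
after and edx, 127: edx=19&127=19
mov [28], edi → M[28]=21
after xor esi, 17: esi=35^17=50
after mov edx, [28]: edx=M[28]=21
after shr ecx, 3: ecx=5>>3=0
after add edx, 12: edx=21+12=33
after mov ebx, [28]: ebx=M[28]=21
mov [8], edi → M[8]=21
after imul esi, 7: esi=50*7=350
halt.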